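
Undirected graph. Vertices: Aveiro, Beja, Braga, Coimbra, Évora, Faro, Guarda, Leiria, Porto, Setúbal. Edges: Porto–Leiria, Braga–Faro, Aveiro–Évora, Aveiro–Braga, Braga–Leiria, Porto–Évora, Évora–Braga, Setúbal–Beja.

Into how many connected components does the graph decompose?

From Aveiro: component {Aveiro, Braga, Évora, Faro, Leiria, Porto}.
From Beja: component {Beja, Setúbal}.
From Coimbra: component {Coimbra}.
From Guarda: component {Guarda}.
That's 4 components.

4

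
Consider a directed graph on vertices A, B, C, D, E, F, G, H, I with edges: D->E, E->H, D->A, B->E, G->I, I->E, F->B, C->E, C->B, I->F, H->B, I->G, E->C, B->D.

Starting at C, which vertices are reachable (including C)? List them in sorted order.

A, B, C, D, E, H

Start at C.
Its neighbours: B, E.
Then their neighbours: D, H.
Then next layer: A.
Nothing further is reachable.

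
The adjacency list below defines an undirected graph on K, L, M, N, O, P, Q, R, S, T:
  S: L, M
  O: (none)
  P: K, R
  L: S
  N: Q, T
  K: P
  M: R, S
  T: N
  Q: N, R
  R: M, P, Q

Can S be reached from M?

Explore from M.
Distance 1: reach R, S.
Found S.

Yes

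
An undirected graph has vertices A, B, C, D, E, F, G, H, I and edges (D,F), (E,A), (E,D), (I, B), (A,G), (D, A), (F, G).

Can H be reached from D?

No

Explore from D.
Distance 1: reach A, E, F.
Distance 2: reach G.
The search is exhausted without reaching H; it lies in a different component.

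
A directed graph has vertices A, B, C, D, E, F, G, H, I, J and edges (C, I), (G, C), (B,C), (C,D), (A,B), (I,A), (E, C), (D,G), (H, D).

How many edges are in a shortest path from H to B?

Distance 0: H.
Distance 1: D.
Distance 2: G.
Distance 3: C.
Distance 4: I.
Distance 5: A.
Distance 6: B — contains B.

6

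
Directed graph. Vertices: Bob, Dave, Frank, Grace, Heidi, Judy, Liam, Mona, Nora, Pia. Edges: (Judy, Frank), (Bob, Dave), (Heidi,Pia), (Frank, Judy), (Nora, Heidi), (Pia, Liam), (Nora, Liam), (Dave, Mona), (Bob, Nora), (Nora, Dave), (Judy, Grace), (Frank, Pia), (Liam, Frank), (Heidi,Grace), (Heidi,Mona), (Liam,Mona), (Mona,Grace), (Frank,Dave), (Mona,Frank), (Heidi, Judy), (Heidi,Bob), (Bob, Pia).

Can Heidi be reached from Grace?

No

Grace has no outgoing edges, so nothing is reachable from it.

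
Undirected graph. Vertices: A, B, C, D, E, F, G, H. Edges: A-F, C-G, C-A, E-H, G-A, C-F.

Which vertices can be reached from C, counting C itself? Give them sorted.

Start at C.
Its neighbours: A, F, G.
Nothing further is reachable.

A, C, F, G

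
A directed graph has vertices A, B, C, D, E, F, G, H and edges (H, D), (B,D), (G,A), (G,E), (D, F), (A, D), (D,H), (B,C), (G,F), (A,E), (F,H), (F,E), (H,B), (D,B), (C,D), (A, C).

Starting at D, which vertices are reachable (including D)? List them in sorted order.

Start at D.
Its neighbours: B, F, H.
Then their neighbours: C, E.
Nothing further is reachable.

B, C, D, E, F, H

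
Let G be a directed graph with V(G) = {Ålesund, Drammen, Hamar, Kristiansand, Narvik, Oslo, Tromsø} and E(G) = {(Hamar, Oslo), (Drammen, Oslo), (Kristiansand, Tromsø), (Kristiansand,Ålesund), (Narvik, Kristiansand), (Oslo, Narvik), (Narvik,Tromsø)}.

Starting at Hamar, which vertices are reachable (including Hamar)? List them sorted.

Ålesund, Hamar, Kristiansand, Narvik, Oslo, Tromsø

Start at Hamar.
Its neighbours: Oslo.
Then their neighbours: Narvik.
Then next layer: Kristiansand, Tromsø.
Then next layer: Ålesund.
Nothing further is reachable.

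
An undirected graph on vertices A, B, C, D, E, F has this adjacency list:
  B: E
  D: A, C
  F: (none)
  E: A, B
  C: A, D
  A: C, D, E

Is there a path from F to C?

F has no edges, so nothing is reachable from it.

No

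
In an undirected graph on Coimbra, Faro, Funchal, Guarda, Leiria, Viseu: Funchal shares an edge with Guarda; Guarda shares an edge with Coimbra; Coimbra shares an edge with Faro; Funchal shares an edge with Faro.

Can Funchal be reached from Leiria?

No

Leiria has no edges, so nothing is reachable from it.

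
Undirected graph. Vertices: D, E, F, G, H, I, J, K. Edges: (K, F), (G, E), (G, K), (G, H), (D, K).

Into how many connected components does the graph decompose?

From D: component {D, E, F, G, H, K}.
From I: component {I}.
From J: component {J}.
That's 3 components.

3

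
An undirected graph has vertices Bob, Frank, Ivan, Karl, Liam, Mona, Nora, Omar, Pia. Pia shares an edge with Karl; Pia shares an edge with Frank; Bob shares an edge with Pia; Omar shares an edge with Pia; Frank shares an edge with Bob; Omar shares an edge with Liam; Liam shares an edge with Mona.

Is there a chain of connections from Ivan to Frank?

Ivan has no edges, so nothing is reachable from it.

No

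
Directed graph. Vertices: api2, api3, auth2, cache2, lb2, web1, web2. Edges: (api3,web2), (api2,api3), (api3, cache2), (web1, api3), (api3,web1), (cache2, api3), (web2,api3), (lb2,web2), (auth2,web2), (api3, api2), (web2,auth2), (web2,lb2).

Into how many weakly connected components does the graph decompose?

1

From api2: component {api2, api3, auth2, cache2, lb2, web1, web2}.
That's 1 component.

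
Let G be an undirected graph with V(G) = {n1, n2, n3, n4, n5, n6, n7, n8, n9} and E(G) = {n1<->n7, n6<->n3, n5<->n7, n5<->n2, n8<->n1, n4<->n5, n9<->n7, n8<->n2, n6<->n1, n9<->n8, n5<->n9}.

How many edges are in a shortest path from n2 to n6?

3

Distance 0: n2.
Distance 1: n5, n8.
Distance 2: n1, n4, n7, n9.
Distance 3: n6 — contains n6.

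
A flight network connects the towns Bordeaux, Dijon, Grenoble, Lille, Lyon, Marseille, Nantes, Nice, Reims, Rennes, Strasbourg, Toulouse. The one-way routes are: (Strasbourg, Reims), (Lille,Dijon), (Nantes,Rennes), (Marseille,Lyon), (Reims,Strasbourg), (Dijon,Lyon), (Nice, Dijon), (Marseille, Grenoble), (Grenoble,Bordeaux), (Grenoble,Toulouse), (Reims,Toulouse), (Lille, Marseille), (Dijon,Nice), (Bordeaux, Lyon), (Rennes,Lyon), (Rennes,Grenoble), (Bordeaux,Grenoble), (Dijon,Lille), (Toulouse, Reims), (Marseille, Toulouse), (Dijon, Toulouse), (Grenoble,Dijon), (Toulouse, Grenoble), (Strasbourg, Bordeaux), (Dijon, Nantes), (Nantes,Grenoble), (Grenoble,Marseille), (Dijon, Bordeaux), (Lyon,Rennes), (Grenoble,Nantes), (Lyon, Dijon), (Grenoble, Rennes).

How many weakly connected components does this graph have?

From Bordeaux: component {Bordeaux, Dijon, Grenoble, Lille, Lyon, Marseille, Nantes, Nice, Reims, Rennes, Strasbourg, Toulouse}.
That's 1 component.

1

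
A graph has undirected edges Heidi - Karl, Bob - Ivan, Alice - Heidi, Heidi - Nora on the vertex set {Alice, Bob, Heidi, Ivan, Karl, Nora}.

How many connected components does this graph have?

From Alice: component {Alice, Heidi, Karl, Nora}.
From Bob: component {Bob, Ivan}.
That's 2 components.

2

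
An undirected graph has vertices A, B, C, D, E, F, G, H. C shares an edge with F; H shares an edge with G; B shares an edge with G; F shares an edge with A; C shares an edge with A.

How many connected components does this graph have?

From A: component {A, C, F}.
From B: component {B, G, H}.
From D: component {D}.
From E: component {E}.
That's 4 components.

4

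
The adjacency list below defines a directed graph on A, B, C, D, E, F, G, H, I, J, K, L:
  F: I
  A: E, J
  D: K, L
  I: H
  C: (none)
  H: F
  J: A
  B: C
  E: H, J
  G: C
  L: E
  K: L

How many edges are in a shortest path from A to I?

4

Distance 0: A.
Distance 1: E, J.
Distance 2: H.
Distance 3: F.
Distance 4: I — contains I.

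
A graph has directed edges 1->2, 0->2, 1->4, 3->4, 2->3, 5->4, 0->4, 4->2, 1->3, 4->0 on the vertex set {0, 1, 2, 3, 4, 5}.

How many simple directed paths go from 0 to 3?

2

0→2→3
0→4→2→3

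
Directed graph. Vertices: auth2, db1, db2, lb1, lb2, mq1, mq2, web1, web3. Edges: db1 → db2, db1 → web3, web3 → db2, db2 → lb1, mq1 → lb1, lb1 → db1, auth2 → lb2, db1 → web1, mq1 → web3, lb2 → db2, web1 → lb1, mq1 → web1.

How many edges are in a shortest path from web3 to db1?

3

Distance 0: web3.
Distance 1: db2.
Distance 2: lb1.
Distance 3: db1 — contains db1.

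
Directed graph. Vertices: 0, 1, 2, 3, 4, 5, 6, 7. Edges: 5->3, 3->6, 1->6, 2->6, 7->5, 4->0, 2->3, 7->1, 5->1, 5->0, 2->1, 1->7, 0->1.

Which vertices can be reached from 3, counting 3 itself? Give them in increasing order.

Start at 3.
Its neighbours: 6.
Nothing further is reachable.

3, 6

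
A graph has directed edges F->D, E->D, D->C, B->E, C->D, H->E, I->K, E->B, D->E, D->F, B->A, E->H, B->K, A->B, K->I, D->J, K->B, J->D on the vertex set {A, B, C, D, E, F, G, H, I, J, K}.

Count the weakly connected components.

2

From A: component {A, B, C, D, E, F, H, I, J, K}.
From G: component {G}.
That's 2 components.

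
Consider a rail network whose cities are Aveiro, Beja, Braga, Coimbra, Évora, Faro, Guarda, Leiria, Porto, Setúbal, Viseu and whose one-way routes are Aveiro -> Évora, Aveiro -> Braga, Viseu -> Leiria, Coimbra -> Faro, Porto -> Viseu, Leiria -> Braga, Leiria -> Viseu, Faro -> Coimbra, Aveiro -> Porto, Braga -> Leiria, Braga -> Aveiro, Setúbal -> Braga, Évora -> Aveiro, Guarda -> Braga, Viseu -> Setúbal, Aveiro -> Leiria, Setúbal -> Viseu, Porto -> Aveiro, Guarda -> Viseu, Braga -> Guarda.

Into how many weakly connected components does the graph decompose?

From Aveiro: component {Aveiro, Braga, Évora, Guarda, Leiria, Porto, Setúbal, Viseu}.
From Beja: component {Beja}.
From Coimbra: component {Coimbra, Faro}.
That's 3 components.

3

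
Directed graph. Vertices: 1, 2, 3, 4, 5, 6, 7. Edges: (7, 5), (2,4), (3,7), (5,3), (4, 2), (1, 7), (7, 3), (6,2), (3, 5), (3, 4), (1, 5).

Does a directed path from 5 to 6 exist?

Explore from 5.
Distance 1: reach 3.
Distance 2: reach 4, 7.
Distance 3: reach 2.
The search from 5 is exhausted; no directed path reaches 6.

No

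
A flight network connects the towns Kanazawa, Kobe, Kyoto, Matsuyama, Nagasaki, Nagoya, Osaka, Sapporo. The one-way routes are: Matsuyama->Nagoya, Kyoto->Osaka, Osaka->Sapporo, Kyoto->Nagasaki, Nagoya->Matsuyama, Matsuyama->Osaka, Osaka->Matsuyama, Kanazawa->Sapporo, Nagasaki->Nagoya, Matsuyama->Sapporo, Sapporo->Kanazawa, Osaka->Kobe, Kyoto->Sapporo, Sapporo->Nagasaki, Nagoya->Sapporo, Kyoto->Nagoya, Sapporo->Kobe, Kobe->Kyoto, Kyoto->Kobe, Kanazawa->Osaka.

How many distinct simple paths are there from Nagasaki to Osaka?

5

Nagasaki→Nagoya→Matsuyama→Osaka
Nagasaki→Nagoya→Matsuyama→Sapporo→Kanazawa→Osaka
Nagasaki→Nagoya→Matsuyama→Sapporo→Kobe→Kyoto→Osaka
Nagasaki→Nagoya→Sapporo→Kanazawa→Osaka
Nagasaki→Nagoya→Sapporo→Kobe→Kyoto→Osaka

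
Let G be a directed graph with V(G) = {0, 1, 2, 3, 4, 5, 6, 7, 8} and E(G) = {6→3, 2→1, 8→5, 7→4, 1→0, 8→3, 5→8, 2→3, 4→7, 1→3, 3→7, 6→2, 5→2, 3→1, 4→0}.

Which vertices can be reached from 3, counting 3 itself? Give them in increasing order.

Start at 3.
Its neighbours: 1, 7.
Then their neighbours: 0, 4.
Nothing further is reachable.

0, 1, 3, 4, 7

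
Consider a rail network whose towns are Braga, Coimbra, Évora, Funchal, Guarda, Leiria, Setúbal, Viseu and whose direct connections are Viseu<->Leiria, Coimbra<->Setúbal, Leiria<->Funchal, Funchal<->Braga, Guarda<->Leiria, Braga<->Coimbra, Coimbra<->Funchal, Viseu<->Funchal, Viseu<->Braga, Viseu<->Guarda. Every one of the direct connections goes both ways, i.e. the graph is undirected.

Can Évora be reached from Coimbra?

No

Explore from Coimbra.
Distance 1: reach Braga, Funchal, Setúbal.
Distance 2: reach Leiria, Viseu.
Distance 3: reach Guarda.
The search is exhausted without reaching Évora; it lies in a different component.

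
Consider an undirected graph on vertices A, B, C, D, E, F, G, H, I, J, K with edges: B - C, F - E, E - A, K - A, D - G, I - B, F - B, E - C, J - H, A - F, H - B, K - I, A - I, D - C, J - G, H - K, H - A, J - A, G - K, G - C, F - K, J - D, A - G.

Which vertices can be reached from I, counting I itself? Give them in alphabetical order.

Start at I.
Its neighbours: A, B, K.
Then their neighbours: C, E, F, G, H, J.
Then next layer: D.
Every vertex is now reached.

A, B, C, D, E, F, G, H, I, J, K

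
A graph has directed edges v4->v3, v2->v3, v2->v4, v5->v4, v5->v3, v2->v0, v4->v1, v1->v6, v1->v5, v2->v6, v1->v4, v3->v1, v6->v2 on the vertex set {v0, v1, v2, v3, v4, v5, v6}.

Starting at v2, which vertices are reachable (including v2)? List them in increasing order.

Start at v2.
Its neighbours: v0, v3, v4, v6.
Then their neighbours: v1.
Then next layer: v5.
Every vertex is now reached.

v0, v1, v2, v3, v4, v5, v6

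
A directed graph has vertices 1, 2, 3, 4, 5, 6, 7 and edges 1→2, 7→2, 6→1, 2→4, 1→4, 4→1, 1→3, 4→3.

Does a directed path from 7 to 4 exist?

Explore from 7.
Distance 1: reach 2.
Distance 2: reach 4.
Found 4.

Yes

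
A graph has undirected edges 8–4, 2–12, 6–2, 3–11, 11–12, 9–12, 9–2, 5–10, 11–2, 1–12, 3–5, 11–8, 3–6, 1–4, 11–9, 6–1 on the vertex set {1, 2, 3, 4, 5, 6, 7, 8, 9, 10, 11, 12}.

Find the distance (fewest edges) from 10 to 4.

Distance 0: 10.
Distance 1: 5.
Distance 2: 3.
Distance 3: 6, 11.
Distance 4: 1, 2, 8, 9, 12.
Distance 5: 4 — contains 4.

5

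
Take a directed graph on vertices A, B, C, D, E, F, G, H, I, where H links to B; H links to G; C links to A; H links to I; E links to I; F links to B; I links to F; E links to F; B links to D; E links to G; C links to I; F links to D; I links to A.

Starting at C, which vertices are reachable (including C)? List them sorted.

A, B, C, D, F, I

Start at C.
Its neighbours: A, I.
Then their neighbours: F.
Then next layer: B, D.
Nothing further is reachable.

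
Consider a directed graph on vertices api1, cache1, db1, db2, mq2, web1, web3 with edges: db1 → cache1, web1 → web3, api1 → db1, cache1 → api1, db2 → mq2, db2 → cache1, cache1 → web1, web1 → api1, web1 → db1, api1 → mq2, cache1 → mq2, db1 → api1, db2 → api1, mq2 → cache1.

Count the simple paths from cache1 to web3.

cache1→web1→web3

1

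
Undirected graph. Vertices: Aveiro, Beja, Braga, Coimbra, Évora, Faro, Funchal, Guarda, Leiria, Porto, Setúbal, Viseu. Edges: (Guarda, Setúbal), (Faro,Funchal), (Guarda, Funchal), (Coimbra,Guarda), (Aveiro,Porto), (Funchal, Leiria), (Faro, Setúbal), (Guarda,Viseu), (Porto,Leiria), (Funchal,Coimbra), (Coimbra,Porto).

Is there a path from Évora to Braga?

No

Évora has no edges, so nothing is reachable from it.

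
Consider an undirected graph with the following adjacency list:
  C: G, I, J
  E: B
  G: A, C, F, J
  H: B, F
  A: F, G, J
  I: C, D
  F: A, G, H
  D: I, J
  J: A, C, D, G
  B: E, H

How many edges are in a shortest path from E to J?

5

Distance 0: E.
Distance 1: B.
Distance 2: H.
Distance 3: F.
Distance 4: A, G.
Distance 5: C, J — contains J.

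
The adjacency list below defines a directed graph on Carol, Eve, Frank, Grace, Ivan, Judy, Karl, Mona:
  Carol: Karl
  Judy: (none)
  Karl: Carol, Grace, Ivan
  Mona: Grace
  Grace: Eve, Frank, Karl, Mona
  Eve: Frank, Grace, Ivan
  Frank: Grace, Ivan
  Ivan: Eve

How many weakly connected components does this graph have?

2

From Carol: component {Carol, Eve, Frank, Grace, Ivan, Karl, Mona}.
From Judy: component {Judy}.
That's 2 components.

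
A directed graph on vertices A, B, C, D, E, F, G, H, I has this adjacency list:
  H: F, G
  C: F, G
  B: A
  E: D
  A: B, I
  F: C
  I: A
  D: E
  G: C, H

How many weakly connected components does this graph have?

3

From A: component {A, B, I}.
From C: component {C, F, G, H}.
From D: component {D, E}.
That's 3 components.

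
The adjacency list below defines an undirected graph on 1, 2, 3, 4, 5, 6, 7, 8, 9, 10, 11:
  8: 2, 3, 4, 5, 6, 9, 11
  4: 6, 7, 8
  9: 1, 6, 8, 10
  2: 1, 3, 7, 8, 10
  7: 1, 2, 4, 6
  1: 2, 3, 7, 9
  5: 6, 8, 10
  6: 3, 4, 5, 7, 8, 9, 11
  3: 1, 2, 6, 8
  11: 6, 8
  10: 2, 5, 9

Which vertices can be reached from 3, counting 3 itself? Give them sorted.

1, 2, 3, 4, 5, 6, 7, 8, 9, 10, 11

Start at 3.
Its neighbours: 1, 2, 6, 8.
Then their neighbours: 4, 5, 7, 9, 10, 11.
Every vertex is now reached.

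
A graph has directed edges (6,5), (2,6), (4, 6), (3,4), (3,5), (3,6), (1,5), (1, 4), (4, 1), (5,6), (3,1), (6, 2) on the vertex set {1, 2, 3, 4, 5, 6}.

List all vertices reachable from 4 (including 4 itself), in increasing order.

Start at 4.
Its neighbours: 1, 6.
Then their neighbours: 2, 5.
Nothing further is reachable.

1, 2, 4, 5, 6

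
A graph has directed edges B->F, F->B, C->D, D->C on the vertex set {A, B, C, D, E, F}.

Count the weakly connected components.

From A: component {A}.
From B: component {B, F}.
From C: component {C, D}.
From E: component {E}.
That's 4 components.

4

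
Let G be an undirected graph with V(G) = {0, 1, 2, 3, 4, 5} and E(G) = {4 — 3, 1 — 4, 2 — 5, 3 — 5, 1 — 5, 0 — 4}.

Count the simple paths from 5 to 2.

5–2

1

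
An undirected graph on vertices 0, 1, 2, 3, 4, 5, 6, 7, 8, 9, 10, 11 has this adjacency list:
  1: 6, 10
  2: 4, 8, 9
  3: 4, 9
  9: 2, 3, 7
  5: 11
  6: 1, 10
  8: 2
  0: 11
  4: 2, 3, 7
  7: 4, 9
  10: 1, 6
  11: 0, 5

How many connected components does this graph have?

From 0: component {0, 5, 11}.
From 1: component {1, 6, 10}.
From 2: component {2, 3, 4, 7, 8, 9}.
That's 3 components.

3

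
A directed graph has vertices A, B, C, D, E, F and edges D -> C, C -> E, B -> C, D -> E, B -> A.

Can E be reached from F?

F has no outgoing edges, so nothing is reachable from it.

No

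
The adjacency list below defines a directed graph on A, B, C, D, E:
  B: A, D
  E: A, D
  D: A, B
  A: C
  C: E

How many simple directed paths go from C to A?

C→E→A
C→E→D→A
C→E→D→B→A

3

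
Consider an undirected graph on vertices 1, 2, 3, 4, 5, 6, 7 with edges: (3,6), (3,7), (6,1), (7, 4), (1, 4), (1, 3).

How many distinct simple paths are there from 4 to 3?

3

4–1–3
4–1–6–3
4–7–3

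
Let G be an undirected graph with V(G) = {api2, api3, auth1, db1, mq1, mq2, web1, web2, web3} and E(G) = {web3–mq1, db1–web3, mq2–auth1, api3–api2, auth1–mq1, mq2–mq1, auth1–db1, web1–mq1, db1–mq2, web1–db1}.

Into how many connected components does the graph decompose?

3

From api2: component {api2, api3}.
From auth1: component {auth1, db1, mq1, mq2, web1, web3}.
From web2: component {web2}.
That's 3 components.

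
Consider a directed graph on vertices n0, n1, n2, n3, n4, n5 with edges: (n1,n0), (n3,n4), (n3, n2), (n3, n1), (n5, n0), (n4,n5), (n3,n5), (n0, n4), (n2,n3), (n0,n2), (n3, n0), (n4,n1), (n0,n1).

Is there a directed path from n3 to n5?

Explore from n3.
Distance 1: reach n0, n1, n2, n4, n5.
Found n5.

Yes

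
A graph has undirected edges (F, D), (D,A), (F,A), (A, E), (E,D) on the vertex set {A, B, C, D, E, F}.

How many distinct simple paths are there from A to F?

A–D–F
A–E–D–F
A–F

3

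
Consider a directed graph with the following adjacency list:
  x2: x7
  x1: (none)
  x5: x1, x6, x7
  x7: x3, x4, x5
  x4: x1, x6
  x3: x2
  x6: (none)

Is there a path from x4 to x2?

Explore from x4.
Distance 1: reach x1, x6.
The search from x4 is exhausted; no directed path reaches x2.

No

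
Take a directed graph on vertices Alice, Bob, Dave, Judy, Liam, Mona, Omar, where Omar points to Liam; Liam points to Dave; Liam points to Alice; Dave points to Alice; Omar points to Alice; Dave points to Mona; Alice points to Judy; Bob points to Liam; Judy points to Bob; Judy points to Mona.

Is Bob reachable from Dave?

Yes

Explore from Dave.
Distance 1: reach Alice, Mona.
Distance 2: reach Judy.
Distance 3: reach Bob.
Found Bob.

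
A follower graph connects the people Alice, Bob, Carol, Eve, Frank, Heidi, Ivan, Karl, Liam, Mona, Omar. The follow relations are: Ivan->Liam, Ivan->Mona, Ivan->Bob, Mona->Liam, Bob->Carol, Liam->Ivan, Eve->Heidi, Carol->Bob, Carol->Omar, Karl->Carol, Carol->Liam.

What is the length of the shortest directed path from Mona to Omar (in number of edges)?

Distance 0: Mona.
Distance 1: Liam.
Distance 2: Ivan.
Distance 3: Bob.
Distance 4: Carol.
Distance 5: Omar — contains Omar.

5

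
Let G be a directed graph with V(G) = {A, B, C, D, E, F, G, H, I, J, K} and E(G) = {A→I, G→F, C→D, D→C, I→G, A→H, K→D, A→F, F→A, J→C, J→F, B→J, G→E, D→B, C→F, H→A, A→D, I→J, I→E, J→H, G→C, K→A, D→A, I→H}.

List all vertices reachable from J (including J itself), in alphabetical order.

Start at J.
Its neighbours: C, F, H.
Then their neighbours: A, D.
Then next layer: B, I.
Then next layer: E, G.
Nothing further is reachable.

A, B, C, D, E, F, G, H, I, J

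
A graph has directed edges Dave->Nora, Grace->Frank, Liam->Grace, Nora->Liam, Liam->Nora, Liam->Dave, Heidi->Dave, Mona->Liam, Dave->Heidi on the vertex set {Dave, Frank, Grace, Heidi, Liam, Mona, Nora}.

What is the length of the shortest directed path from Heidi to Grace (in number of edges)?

4

Distance 0: Heidi.
Distance 1: Dave.
Distance 2: Nora.
Distance 3: Liam.
Distance 4: Grace — contains Grace.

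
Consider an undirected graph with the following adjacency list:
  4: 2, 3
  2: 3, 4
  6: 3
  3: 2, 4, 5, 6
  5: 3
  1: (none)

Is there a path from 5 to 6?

Explore from 5.
Distance 1: reach 3.
Distance 2: reach 2, 4, 6.
Found 6.

Yes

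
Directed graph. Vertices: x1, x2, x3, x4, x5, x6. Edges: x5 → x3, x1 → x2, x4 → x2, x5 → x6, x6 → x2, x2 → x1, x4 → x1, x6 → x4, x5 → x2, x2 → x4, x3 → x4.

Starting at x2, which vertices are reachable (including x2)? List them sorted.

Start at x2.
Its neighbours: x1, x4.
Nothing further is reachable.

x1, x2, x4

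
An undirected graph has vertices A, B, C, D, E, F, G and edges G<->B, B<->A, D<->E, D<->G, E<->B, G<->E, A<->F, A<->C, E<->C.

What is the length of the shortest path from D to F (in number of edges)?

Distance 0: D.
Distance 1: E, G.
Distance 2: B, C.
Distance 3: A.
Distance 4: F — contains F.

4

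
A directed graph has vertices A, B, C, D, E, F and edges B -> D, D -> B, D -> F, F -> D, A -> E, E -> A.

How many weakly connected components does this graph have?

3

From A: component {A, E}.
From B: component {B, D, F}.
From C: component {C}.
That's 3 components.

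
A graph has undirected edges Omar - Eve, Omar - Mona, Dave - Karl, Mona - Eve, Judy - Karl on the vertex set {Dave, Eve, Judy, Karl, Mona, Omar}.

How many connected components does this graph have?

2

From Dave: component {Dave, Judy, Karl}.
From Eve: component {Eve, Mona, Omar}.
That's 2 components.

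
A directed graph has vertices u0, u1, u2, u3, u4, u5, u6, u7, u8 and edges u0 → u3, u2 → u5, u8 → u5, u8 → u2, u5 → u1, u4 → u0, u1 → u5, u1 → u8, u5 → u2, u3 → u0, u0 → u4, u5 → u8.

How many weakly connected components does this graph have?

From u0: component {u0, u3, u4}.
From u1: component {u1, u2, u5, u8}.
From u6: component {u6}.
From u7: component {u7}.
That's 4 components.

4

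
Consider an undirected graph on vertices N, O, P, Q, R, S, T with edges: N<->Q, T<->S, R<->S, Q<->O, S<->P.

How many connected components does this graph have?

From N: component {N, O, Q}.
From P: component {P, R, S, T}.
That's 2 components.

2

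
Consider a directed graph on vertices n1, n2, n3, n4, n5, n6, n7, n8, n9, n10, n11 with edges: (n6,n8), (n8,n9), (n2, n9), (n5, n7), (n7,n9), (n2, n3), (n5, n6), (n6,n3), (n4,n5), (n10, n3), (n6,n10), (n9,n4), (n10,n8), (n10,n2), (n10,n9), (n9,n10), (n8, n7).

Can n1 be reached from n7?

Explore from n7.
Distance 1: reach n9.
Distance 2: reach n4, n10.
Distance 3: reach n2, n3, n5, n8.
Distance 4: reach n6.
The search from n7 is exhausted; no directed path reaches n1.

No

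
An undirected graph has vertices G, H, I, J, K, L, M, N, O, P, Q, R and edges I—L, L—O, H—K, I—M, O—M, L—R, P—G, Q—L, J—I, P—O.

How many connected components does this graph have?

3

From G: component {G, I, J, L, M, O, P, Q, R}.
From H: component {H, K}.
From N: component {N}.
That's 3 components.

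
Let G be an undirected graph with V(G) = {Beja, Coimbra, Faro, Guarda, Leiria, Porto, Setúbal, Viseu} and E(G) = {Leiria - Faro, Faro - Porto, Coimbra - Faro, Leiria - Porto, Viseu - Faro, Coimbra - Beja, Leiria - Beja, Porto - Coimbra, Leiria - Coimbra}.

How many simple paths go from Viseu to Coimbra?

7

Viseu–Faro–Coimbra
Viseu–Faro–Leiria–Beja–Coimbra
Viseu–Faro–Leiria–Coimbra
Viseu–Faro–Leiria–Porto–Coimbra
Viseu–Faro–Porto–Coimbra
Viseu–Faro–Porto–Leiria–Beja–Coimbra
Viseu–Faro–Porto–Leiria–Coimbra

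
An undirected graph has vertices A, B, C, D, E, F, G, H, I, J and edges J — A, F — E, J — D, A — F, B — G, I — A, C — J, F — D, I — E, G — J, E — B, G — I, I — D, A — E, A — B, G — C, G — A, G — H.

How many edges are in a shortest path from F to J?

2

Distance 0: F.
Distance 1: A, D, E.
Distance 2: B, G, I, J — contains J.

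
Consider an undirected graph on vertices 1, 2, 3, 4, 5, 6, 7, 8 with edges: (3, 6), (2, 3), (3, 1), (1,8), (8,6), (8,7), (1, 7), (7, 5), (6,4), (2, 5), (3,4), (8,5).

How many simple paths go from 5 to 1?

5–2–3–1
5–2–3–4–6–8–1
5–2–3–4–6–8–7–1
5–2–3–6–8–1
5–2–3–6–8–7–1
5–7–1
5–7–8–1
5–7–8–6–3–1
5–7–8–6–4–3–1
5–8–1
5–8–6–3–1
5–8–6–4–3–1
5–8–7–1

13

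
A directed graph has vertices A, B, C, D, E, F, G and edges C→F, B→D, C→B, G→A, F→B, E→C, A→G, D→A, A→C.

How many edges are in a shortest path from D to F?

Distance 0: D.
Distance 1: A.
Distance 2: C, G.
Distance 3: B, F — contains F.

3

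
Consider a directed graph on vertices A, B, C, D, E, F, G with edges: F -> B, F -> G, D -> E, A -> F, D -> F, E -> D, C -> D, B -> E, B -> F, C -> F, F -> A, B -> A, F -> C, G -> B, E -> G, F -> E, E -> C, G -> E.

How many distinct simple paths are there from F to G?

F→B→E→G
F→C→D→E→G
F→E→G
F→G

4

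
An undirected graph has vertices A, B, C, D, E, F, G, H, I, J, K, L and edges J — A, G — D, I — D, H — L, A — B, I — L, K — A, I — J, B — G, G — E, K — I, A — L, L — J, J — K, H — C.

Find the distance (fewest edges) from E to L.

Distance 0: E.
Distance 1: G.
Distance 2: B, D.
Distance 3: A, I.
Distance 4: J, K, L — contains L.

4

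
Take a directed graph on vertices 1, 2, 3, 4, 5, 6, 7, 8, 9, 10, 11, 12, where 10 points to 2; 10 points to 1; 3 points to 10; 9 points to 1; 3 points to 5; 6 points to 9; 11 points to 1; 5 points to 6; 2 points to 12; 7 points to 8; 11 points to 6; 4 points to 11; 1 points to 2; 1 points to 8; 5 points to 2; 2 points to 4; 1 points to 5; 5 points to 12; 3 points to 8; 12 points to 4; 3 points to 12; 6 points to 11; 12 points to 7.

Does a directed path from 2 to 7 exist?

Yes

Explore from 2.
Distance 1: reach 4, 12.
Distance 2: reach 7, 11.
Found 7.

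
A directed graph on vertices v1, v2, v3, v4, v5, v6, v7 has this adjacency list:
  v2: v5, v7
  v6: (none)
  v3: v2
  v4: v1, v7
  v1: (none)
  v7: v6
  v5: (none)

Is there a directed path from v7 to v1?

No

Explore from v7.
Distance 1: reach v6.
The search from v7 is exhausted; no directed path reaches v1.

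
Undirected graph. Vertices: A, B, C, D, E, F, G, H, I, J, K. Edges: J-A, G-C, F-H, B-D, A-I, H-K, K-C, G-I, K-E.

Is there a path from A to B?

No

Explore from A.
Distance 1: reach I, J.
Distance 2: reach G.
Distance 3: reach C.
Distance 4: reach K.
Distance 5: reach E, H.
Distance 6: reach F.
The search is exhausted without reaching B; it lies in a different component.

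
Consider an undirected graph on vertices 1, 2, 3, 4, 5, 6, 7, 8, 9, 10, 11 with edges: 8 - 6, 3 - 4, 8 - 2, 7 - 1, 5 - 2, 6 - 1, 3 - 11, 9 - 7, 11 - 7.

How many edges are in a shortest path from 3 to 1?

Distance 0: 3.
Distance 1: 4, 11.
Distance 2: 7.
Distance 3: 1, 9 — contains 1.

3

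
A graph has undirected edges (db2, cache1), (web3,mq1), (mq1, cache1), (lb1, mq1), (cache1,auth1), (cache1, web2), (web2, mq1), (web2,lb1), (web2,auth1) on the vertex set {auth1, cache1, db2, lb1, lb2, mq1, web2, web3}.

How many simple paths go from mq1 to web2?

mq1–cache1–auth1–web2
mq1–cache1–web2
mq1–lb1–web2
mq1–web2

4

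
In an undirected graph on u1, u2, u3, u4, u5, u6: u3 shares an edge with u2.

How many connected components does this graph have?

5

From u1: component {u1}.
From u2: component {u2, u3}.
From u4: component {u4}.
From u5: component {u5}.
From u6: component {u6}.
That's 5 components.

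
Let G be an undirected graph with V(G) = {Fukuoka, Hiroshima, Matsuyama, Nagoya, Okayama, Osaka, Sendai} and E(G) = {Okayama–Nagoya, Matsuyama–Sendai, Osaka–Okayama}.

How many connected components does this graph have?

From Fukuoka: component {Fukuoka}.
From Hiroshima: component {Hiroshima}.
From Matsuyama: component {Matsuyama, Sendai}.
From Nagoya: component {Nagoya, Okayama, Osaka}.
That's 4 components.

4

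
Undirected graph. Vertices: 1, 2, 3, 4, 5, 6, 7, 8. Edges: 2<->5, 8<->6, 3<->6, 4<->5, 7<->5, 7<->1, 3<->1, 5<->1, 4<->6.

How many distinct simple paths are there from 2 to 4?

2–5–1–3–6–4
2–5–4
2–5–7–1–3–6–4

3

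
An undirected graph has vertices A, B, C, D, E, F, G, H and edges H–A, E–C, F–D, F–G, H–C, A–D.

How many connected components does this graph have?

From A: component {A, C, D, E, F, G, H}.
From B: component {B}.
That's 2 components.

2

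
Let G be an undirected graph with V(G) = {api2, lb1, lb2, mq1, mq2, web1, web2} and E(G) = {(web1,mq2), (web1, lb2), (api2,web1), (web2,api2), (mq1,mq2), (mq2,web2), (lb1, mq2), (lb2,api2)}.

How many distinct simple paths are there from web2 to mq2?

3

web2–api2–lb2–web1–mq2
web2–api2–web1–mq2
web2–mq2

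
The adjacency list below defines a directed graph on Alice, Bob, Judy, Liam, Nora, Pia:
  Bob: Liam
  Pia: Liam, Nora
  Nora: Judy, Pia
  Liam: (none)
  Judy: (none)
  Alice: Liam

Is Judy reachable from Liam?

Liam has no outgoing edges, so nothing is reachable from it.

No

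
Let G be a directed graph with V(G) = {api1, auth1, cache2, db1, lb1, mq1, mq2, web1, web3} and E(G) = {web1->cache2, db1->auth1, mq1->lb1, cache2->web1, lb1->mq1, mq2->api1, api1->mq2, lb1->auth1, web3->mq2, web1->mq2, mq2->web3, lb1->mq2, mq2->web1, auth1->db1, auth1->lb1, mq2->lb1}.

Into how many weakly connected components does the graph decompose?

1

From api1: component {api1, auth1, cache2, db1, lb1, mq1, mq2, web1, web3}.
That's 1 component.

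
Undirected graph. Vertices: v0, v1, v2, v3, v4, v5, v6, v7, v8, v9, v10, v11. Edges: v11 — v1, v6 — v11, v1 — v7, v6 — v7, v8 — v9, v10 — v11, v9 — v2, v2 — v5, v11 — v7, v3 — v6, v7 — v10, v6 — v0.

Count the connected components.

3

From v0: component {v0, v1, v3, v6, v7, v10, v11}.
From v2: component {v2, v5, v8, v9}.
From v4: component {v4}.
That's 3 components.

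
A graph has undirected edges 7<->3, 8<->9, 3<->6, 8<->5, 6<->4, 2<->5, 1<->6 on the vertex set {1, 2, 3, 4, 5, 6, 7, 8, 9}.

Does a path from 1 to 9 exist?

Explore from 1.
Distance 1: reach 6.
Distance 2: reach 3, 4.
Distance 3: reach 7.
The search is exhausted without reaching 9; it lies in a different component.

No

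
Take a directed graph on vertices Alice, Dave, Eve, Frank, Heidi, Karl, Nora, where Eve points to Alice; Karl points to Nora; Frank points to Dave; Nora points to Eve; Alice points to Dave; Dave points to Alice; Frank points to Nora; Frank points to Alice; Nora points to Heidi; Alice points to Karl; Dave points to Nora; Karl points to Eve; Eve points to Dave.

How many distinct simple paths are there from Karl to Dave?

Karl→Eve→Alice→Dave
Karl→Eve→Dave
Karl→Nora→Eve→Alice→Dave
Karl→Nora→Eve→Dave

4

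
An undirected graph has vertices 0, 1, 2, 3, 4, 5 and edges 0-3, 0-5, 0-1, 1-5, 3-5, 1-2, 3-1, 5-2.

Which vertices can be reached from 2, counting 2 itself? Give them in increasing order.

0, 1, 2, 3, 5

Start at 2.
Its neighbours: 1, 5.
Then their neighbours: 0, 3.
Nothing further is reachable.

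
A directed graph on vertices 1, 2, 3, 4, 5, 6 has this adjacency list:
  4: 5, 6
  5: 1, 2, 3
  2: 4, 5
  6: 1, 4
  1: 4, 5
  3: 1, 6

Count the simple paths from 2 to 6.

5

2→4→5→3→6
2→4→6
2→5→1→4→6
2→5→3→1→4→6
2→5→3→6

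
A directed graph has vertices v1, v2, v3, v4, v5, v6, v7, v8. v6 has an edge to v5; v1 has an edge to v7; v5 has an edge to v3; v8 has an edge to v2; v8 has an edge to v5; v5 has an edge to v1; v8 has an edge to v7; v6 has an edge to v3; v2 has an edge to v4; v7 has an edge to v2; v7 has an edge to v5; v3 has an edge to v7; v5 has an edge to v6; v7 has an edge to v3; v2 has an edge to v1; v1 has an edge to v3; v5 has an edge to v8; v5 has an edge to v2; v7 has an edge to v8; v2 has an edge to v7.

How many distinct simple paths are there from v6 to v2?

14

v6→v3→v7→v2
v6→v3→v7→v5→v2
v6→v3→v7→v5→v8→v2
v6→v3→v7→v8→v2
v6→v3→v7→v8→v5→v2
v6→v5→v1→v3→v7→v2
v6→v5→v1→v3→v7→v8→v2
v6→v5→v1→v7→v2
v6→v5→v1→v7→v8→v2
v6→v5→v2
v6→v5→v3→v7→v2
v6→v5→v3→v7→v8→v2
v6→v5→v8→v2
v6→v5→v8→v7→v2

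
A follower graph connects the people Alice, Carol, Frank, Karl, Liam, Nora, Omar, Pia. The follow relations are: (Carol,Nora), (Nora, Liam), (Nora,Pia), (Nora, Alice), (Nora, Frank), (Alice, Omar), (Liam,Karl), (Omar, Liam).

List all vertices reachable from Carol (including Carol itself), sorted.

Alice, Carol, Frank, Karl, Liam, Nora, Omar, Pia

Start at Carol.
Its neighbours: Nora.
Then their neighbours: Alice, Frank, Liam, Pia.
Then next layer: Karl, Omar.
Every vertex is now reached.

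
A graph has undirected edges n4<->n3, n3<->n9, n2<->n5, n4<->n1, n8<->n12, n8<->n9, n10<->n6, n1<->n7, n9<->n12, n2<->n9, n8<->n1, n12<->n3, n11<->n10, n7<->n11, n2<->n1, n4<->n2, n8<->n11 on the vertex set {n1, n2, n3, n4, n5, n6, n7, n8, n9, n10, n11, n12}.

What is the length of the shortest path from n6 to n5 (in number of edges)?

6

Distance 0: n6.
Distance 1: n10.
Distance 2: n11.
Distance 3: n7, n8.
Distance 4: n1, n9, n12.
Distance 5: n2, n3, n4.
Distance 6: n5 — contains n5.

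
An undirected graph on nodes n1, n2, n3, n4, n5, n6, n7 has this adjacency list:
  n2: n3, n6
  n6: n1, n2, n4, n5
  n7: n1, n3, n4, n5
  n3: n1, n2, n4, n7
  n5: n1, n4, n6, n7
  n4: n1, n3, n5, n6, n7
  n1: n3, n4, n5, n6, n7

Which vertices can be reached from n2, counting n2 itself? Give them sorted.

n1, n2, n3, n4, n5, n6, n7

Start at n2.
Its neighbours: n3, n6.
Then their neighbours: n1, n4, n5, n7.
Every vertex is now reached.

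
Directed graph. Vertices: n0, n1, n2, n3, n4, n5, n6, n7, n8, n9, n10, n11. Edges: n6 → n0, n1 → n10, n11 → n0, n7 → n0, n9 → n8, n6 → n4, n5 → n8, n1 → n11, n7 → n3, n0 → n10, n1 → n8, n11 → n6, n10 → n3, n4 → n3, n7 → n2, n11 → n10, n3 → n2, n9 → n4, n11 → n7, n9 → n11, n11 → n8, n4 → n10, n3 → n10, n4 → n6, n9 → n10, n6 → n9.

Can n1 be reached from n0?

No

Explore from n0.
Distance 1: reach n10.
Distance 2: reach n3.
Distance 3: reach n2.
The search from n0 is exhausted; no directed path reaches n1.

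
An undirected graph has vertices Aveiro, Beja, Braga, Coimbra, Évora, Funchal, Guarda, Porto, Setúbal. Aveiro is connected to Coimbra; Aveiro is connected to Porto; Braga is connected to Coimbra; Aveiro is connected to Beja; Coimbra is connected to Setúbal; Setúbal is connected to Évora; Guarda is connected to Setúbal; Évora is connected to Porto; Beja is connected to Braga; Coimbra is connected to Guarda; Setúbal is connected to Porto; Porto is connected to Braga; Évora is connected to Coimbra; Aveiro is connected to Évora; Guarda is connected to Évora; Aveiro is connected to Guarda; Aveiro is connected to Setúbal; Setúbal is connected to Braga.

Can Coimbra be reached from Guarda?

Explore from Guarda.
Distance 1: reach Aveiro, Coimbra, Évora, Setúbal.
Found Coimbra.

Yes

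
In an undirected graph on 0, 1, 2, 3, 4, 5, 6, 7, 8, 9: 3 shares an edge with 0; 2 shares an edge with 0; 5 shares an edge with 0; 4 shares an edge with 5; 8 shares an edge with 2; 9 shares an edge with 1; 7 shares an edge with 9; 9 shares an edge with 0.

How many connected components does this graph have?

2

From 0: component {0, 1, 2, 3, 4, 5, 7, 8, 9}.
From 6: component {6}.
That's 2 components.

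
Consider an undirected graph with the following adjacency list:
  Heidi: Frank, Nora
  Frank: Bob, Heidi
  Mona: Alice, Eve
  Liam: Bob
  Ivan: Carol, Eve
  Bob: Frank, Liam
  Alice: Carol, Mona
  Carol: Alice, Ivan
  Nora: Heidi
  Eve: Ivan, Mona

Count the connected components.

From Alice: component {Alice, Carol, Eve, Ivan, Mona}.
From Bob: component {Bob, Frank, Heidi, Liam, Nora}.
That's 2 components.

2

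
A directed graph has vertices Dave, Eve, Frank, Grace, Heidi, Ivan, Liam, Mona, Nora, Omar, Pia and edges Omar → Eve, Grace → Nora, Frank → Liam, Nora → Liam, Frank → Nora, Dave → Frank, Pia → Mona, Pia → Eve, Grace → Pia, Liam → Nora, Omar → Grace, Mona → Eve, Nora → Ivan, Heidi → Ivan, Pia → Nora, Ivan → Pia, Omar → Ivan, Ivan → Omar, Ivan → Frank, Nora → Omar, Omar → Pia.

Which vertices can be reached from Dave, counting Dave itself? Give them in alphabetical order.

Start at Dave.
Its neighbours: Frank.
Then their neighbours: Liam, Nora.
Then next layer: Ivan, Omar.
Then next layer: Eve, Grace, Pia.
Then next layer: Mona.
Nothing further is reachable.

Dave, Eve, Frank, Grace, Ivan, Liam, Mona, Nora, Omar, Pia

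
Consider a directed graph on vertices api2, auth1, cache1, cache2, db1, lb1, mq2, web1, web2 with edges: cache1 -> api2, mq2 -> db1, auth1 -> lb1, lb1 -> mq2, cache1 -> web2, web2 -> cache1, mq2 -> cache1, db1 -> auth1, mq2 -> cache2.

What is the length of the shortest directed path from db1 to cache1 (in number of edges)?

Distance 0: db1.
Distance 1: auth1.
Distance 2: lb1.
Distance 3: mq2.
Distance 4: cache1, cache2 — contains cache1.

4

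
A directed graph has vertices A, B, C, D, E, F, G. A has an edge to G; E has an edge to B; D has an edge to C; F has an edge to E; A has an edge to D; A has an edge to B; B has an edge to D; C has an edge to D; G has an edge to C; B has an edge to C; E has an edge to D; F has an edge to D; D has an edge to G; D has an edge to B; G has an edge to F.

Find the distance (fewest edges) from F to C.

2

Distance 0: F.
Distance 1: D, E.
Distance 2: B, C, G — contains C.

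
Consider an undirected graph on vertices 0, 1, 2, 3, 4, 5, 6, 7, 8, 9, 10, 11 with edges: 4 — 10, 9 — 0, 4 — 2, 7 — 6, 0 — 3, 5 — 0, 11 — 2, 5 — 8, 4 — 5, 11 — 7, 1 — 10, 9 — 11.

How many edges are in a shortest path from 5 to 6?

5

Distance 0: 5.
Distance 1: 0, 4, 8.
Distance 2: 2, 3, 9, 10.
Distance 3: 1, 11.
Distance 4: 7.
Distance 5: 6 — contains 6.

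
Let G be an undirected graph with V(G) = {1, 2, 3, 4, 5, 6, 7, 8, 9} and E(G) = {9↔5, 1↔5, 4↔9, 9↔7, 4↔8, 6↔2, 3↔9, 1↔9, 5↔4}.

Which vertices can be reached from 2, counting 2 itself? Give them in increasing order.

Start at 2.
Its neighbours: 6.
Nothing further is reachable.

2, 6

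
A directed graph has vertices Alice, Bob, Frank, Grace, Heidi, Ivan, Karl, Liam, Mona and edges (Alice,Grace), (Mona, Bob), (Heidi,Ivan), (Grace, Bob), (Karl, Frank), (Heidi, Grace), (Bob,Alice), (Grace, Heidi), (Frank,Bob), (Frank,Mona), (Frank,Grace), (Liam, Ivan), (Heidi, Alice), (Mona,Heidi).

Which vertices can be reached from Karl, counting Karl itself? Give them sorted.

Alice, Bob, Frank, Grace, Heidi, Ivan, Karl, Mona

Start at Karl.
Its neighbours: Frank.
Then their neighbours: Bob, Grace, Mona.
Then next layer: Alice, Heidi.
Then next layer: Ivan.
Nothing further is reachable.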